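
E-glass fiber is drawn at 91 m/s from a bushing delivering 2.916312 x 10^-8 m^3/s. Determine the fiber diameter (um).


Cross-sectional area from continuity:
  A = Q / v = 2.916312 x 10^-8 / 91 = 3.204738 x 10^-10 m^2
Diameter from circular cross-section:
  d = sqrt(4A / pi) * 10^6 (m -> um)
  d = sqrt(4 * 3.204738 x 10^-10 / pi) * 10^6 = 20.2 um

20.2 um


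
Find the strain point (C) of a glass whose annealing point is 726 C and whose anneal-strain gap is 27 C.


Strain point = annealing point - difference:
  T_strain = 726 - 27 = 699 C

699 C


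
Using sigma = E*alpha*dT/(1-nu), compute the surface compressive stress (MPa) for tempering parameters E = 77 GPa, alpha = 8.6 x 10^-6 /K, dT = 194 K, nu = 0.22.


Tempering stress: sigma = E * alpha * dT / (1 - nu)
  E (MPa) = 77 * 1000 = 77000
  Numerator = 77000 * (8.6 x 10^-6) * 194 = 128.4668
  Denominator = 1 - 0.22 = 0.78
  sigma = 128.4668 / 0.78 = 164.7 MPa

164.7 MPa


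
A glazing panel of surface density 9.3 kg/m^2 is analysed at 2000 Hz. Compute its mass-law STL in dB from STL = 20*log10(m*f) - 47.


Mass law: STL = 20 * log10(m * f) - 47
  m * f = 9.3 * 2000 = 18600
  log10(18600) = 4.26951
  STL = 20 * 4.26951 - 47 = 85.3902 - 47 = 38.4 dB

38.4 dB


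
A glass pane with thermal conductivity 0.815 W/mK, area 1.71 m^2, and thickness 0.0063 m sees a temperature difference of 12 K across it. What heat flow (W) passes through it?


Fourier's law: Q = k * A * dT / t
  Q = 0.815 * 1.71 * 12 / 0.0063
  Q = 16.7238 / 0.0063 = 2654.6 W

2654.6 W


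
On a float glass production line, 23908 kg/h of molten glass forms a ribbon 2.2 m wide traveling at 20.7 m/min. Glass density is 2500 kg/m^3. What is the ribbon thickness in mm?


Ribbon cross-section from mass balance:
  Volume rate = throughput / density = 23908 / 2500 = 9.5632 m^3/h
  thickness = volume rate / (speed * 60 * width), i.e.
  thickness = throughput / (60 * speed * width * density) * 1000
  thickness = 23908 / (60 * 20.7 * 2.2 * 2500) * 1000 = 3.5 mm

3.5 mm


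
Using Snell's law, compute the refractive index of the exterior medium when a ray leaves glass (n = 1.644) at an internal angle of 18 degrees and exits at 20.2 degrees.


Apply Snell's law: n1 * sin(theta1) = n2 * sin(theta2)
  n2 = n1 * sin(theta1) / sin(theta2)
  sin(18) = 0.309017
  sin(20.2) = 0.345298
  n2 = 1.644 * 0.309017 / 0.345298 = 1.4713

1.4713


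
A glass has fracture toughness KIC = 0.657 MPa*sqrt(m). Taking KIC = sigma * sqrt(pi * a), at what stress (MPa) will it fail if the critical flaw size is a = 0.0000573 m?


Rearrange KIC = sigma * sqrt(pi * a):
  sigma = KIC / sqrt(pi * a)
  sqrt(pi * 0.0000573) = 0.013417
  sigma = 0.657 / 0.013417 = 48.97 MPa

48.97 MPa


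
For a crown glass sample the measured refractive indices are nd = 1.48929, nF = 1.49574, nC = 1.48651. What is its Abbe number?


Abbe number formula: Vd = (nd - 1) / (nF - nC)
  nd - 1 = 1.48929 - 1 = 0.48929
  nF - nC = 1.49574 - 1.48651 = 0.00923
  Vd = 0.48929 / 0.00923 = 53.01

53.01


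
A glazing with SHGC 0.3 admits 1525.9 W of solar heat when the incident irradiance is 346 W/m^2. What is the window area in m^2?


Rearrange Q = Area * SHGC * Irradiance:
  Area = Q / (SHGC * Irradiance)
  Area = 1525.9 / (0.3 * 346) = 14.7 m^2

14.7 m^2


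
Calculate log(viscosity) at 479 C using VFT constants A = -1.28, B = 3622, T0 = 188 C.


VFT equation: log(eta) = A + B / (T - T0)
  T - T0 = 479 - 188 = 291
  B / (T - T0) = 3622 / 291 = 12.447
  log(eta) = -1.28 + 12.447 = 11.167

11.167


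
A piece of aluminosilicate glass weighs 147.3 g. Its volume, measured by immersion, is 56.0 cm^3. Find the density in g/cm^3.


Use the definition of density:
  rho = mass / volume
  rho = 147.3 / 56.0 = 2.63 g/cm^3

2.63 g/cm^3


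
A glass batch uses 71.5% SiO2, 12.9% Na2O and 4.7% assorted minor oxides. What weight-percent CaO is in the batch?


Pieces sum to 100%:
  CaO = 100 - (SiO2 + Na2O + others)
  CaO = 100 - (71.5 + 12.9 + 4.7) = 10.9%

10.9%


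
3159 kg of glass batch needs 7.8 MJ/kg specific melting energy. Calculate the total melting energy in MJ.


Total energy = mass * specific energy
  E = 3159 * 7.8 = 24640.2 MJ

24640.2 MJ


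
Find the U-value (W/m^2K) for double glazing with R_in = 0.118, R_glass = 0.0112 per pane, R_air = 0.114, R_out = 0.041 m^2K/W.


Total thermal resistance (series):
  R_total = R_in + R_glass + R_air + R_glass + R_out
  R_total = 0.118 + 0.0112 + 0.114 + 0.0112 + 0.041 = 0.2954 m^2K/W
U-value = 1 / R_total = 1 / 0.2954 = 3.385 W/m^2K

3.385 W/m^2K


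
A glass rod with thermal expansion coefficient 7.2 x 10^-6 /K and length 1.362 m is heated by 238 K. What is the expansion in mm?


Thermal expansion formula: dL = alpha * L0 * dT
  dL = (7.2 x 10^-6) * 1.362 * 238 = 0.00233392 m
Convert to mm: 0.00233392 * 1000 = 2.3339 mm

2.3339 mm


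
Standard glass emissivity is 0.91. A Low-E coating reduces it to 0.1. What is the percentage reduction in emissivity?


Percentage reduction = (1 - coated/uncoated) * 100
  Ratio = 0.1 / 0.91 = 0.1099
  Reduction = (1 - 0.1099) * 100 = 89.0%

89.0%


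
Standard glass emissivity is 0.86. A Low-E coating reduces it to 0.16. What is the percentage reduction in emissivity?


Percentage reduction = (1 - coated/uncoated) * 100
  Ratio = 0.16 / 0.86 = 0.186
  Reduction = (1 - 0.186) * 100 = 81.4%

81.4%


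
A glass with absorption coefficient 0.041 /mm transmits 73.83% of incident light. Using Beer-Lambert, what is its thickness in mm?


Rearrange T = exp(-alpha * thickness):
  thickness = -ln(T) / alpha
  T = 73.83/100 = 0.7383
  ln(T) = -0.30341
  -ln(T) = 0.30341
  thickness = 0.30341 / 0.041 = 7.4 mm

7.4 mm


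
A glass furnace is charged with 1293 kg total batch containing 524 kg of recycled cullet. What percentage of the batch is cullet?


Cullet ratio = (cullet mass / total batch mass) * 100
  Ratio = 524 / 1293 * 100 = 40.53%

40.53%


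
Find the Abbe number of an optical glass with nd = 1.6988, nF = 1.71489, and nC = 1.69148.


Abbe number formula: Vd = (nd - 1) / (nF - nC)
  nd - 1 = 1.6988 - 1 = 0.6988
  nF - nC = 1.71489 - 1.69148 = 0.02341
  Vd = 0.6988 / 0.02341 = 29.85

29.85


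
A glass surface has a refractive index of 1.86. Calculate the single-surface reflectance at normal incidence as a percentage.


Fresnel reflectance at normal incidence:
  R = ((n - 1)/(n + 1))^2
  (n - 1)/(n + 1) = (1.86 - 1)/(1.86 + 1) = 0.300699
  R = 0.300699^2 = 0.0904199
  R(%) = 0.0904199 * 100 = 9.042%

9.042%


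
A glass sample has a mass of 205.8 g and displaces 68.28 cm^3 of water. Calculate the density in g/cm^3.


Use the definition of density:
  rho = mass / volume
  rho = 205.8 / 68.28 = 3.014 g/cm^3

3.014 g/cm^3


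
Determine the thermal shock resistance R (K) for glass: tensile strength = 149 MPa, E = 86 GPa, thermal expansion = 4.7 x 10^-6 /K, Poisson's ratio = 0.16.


Thermal shock resistance: R = sigma * (1 - nu) / (E * alpha)
  Numerator = 149 * (1 - 0.16) = 125.16
  Denominator = 86 * 1000 * (4.7 x 10^-6) = 0.4042
  R = 125.16 / 0.4042 = 309.6 K

309.6 K


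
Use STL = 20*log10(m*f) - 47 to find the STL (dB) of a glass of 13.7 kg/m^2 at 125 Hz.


Mass law: STL = 20 * log10(m * f) - 47
  m * f = 13.7 * 125 = 1712.5
  log10(1712.5) = 3.23363
  STL = 20 * 3.23363 - 47 = 64.6726 - 47 = 17.7 dB

17.7 dB


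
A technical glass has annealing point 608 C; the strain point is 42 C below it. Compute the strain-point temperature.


Strain point = annealing point - difference:
  T_strain = 608 - 42 = 566 C

566 C


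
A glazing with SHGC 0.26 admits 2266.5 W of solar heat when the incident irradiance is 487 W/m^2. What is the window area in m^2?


Rearrange Q = Area * SHGC * Irradiance:
  Area = Q / (SHGC * Irradiance)
  Area = 2266.5 / (0.26 * 487) = 17.9 m^2

17.9 m^2


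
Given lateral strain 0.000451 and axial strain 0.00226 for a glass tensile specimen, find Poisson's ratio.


Poisson's ratio: nu = lateral strain / axial strain
  nu = 0.000451 / 0.00226 = 0.1996

0.1996


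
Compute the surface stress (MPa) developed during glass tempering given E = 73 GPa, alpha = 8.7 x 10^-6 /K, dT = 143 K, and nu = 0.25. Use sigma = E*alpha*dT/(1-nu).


Tempering stress: sigma = E * alpha * dT / (1 - nu)
  E (MPa) = 73 * 1000 = 73000
  Numerator = 73000 * (8.7 x 10^-6) * 143 = 90.8193
  Denominator = 1 - 0.25 = 0.75
  sigma = 90.8193 / 0.75 = 121.1 MPa

121.1 MPa


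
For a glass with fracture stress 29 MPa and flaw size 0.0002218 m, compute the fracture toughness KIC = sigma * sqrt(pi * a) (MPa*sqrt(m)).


Fracture toughness: KIC = sigma * sqrt(pi * a)
  pi * a = pi * 0.0002218 = 0.000696805
  sqrt(pi * a) = 0.026397
  KIC = 29 * 0.026397 = 0.766 MPa*sqrt(m)

0.766 MPa*sqrt(m)


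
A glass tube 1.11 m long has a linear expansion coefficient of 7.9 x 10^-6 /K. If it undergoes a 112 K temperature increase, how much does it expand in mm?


Thermal expansion formula: dL = alpha * L0 * dT
  dL = (7.9 x 10^-6) * 1.11 * 112 = 0.00098213 m
Convert to mm: 0.00098213 * 1000 = 0.9821 mm

0.9821 mm


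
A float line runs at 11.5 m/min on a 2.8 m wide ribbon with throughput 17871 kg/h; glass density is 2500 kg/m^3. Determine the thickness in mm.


Ribbon cross-section from mass balance:
  Volume rate = throughput / density = 17871 / 2500 = 7.1484 m^3/h
  thickness = volume rate / (speed * 60 * width), i.e.
  thickness = throughput / (60 * speed * width * density) * 1000
  thickness = 17871 / (60 * 11.5 * 2.8 * 2500) * 1000 = 3.7 mm

3.7 mm


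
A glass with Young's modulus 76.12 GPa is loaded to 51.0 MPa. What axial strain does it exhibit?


Rearrange E = sigma / epsilon:
  epsilon = sigma / E
  E (MPa) = 76.12 * 1000 = 76120
  epsilon = 51.0 / 76120 = 0.00067

0.00067


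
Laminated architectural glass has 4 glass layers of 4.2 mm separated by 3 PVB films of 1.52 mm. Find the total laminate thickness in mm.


Total thickness = glass contribution + PVB contribution
  Glass: 4 * 4.2 = 16.8 mm
  PVB: 3 * 1.52 = 4.56 mm
  Total = 16.8 + 4.56 = 21.36 mm

21.36 mm


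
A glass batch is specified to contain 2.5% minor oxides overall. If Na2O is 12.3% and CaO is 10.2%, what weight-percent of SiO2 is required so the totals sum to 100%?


Known pieces sum to 100%:
  SiO2 = 100 - (others + Na2O + CaO)
  SiO2 = 100 - (2.5 + 12.3 + 10.2) = 75.0%

75.0%


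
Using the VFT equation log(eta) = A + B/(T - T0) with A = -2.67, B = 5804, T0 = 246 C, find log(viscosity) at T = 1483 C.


VFT equation: log(eta) = A + B / (T - T0)
  T - T0 = 1483 - 246 = 1237
  B / (T - T0) = 5804 / 1237 = 4.692
  log(eta) = -2.67 + 4.692 = 2.022

2.022


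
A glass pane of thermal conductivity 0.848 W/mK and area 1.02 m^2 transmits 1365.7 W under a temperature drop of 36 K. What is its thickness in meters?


Fourier's law: t = k * A * dT / Q
  t = 0.848 * 1.02 * 36 / 1365.7
  t = 31.13856 / 1365.7 = 0.0228 m

0.0228 m


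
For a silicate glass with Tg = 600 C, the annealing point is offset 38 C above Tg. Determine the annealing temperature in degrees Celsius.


The annealing temperature is Tg plus the offset:
  T_anneal = 600 + 38 = 638 C

638 C


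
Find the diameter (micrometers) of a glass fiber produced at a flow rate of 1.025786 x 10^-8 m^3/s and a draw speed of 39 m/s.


Cross-sectional area from continuity:
  A = Q / v = 1.025786 x 10^-8 / 39 = 2.630221 x 10^-10 m^2
Diameter from circular cross-section:
  d = sqrt(4A / pi) * 10^6 (m -> um)
  d = sqrt(4 * 2.630221 x 10^-10 / pi) * 10^6 = 18.3 um

18.3 um


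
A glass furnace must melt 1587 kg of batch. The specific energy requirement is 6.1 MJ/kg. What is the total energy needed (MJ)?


Total energy = mass * specific energy
  E = 1587 * 6.1 = 9680.7 MJ

9680.7 MJ


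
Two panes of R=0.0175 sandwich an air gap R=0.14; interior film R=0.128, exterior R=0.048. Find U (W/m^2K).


Total thermal resistance (series):
  R_total = R_in + R_glass + R_air + R_glass + R_out
  R_total = 0.128 + 0.0175 + 0.14 + 0.0175 + 0.048 = 0.351 m^2K/W
U-value = 1 / R_total = 1 / 0.351 = 2.849 W/m^2K

2.849 W/m^2K


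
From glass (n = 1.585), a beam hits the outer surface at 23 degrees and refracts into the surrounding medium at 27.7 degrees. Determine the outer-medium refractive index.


Apply Snell's law: n1 * sin(theta1) = n2 * sin(theta2)
  n2 = n1 * sin(theta1) / sin(theta2)
  sin(23) = 0.390731
  sin(27.7) = 0.464842
  n2 = 1.585 * 0.390731 / 0.464842 = 1.3323

1.3323


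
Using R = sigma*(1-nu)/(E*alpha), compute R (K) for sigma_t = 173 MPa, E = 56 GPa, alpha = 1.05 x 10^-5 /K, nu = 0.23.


Thermal shock resistance: R = sigma * (1 - nu) / (E * alpha)
  Numerator = 173 * (1 - 0.23) = 133.21
  Denominator = 56 * 1000 * (1.05 x 10^-5) = 0.588
  R = 133.21 / 0.588 = 226.5 K

226.5 K


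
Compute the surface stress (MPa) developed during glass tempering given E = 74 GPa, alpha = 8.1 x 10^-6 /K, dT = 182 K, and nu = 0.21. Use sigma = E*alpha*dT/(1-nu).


Tempering stress: sigma = E * alpha * dT / (1 - nu)
  E (MPa) = 74 * 1000 = 74000
  Numerator = 74000 * (8.1 x 10^-6) * 182 = 109.0908
  Denominator = 1 - 0.21 = 0.79
  sigma = 109.0908 / 0.79 = 138.1 MPa

138.1 MPa


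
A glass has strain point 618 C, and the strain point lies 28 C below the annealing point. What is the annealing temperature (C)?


T_anneal = T_strain + gap:
  T_anneal = 618 + 28 = 646 C

646 C


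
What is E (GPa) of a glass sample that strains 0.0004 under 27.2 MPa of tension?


Young's modulus: E = stress / strain
  E = 27.2 MPa / 0.0004 = 68000 MPa
Convert to GPa: 68000 / 1000 = 68.0 GPa

68.0 GPa


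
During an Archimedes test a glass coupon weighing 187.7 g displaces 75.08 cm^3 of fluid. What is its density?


Use the definition of density:
  rho = mass / volume
  rho = 187.7 / 75.08 = 2.5 g/cm^3

2.5 g/cm^3


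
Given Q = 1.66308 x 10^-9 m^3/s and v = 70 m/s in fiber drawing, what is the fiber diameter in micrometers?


Cross-sectional area from continuity:
  A = Q / v = 1.66308 x 10^-9 / 70 = 2.375829 x 10^-11 m^2
Diameter from circular cross-section:
  d = sqrt(4A / pi) * 10^6 (m -> um)
  d = sqrt(4 * 2.375829 x 10^-11 / pi) * 10^6 = 5.5 um

5.5 um


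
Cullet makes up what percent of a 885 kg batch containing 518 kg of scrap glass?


Cullet ratio = (cullet mass / total batch mass) * 100
  Ratio = 518 / 885 * 100 = 58.53%

58.53%


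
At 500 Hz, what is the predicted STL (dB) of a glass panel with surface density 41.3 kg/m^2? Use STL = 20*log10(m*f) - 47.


Mass law: STL = 20 * log10(m * f) - 47
  m * f = 41.3 * 500 = 20650
  log10(20650) = 4.31492
  STL = 20 * 4.31492 - 47 = 86.2984 - 47 = 39.3 dB

39.3 dB


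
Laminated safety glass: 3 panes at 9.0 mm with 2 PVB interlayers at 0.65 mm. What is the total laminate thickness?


Total thickness = glass contribution + PVB contribution
  Glass: 3 * 9.0 = 27.0 mm
  PVB: 2 * 0.65 = 1.3 mm
  Total = 27.0 + 1.3 = 28.3 mm

28.3 mm


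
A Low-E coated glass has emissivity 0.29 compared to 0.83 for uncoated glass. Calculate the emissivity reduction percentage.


Percentage reduction = (1 - coated/uncoated) * 100
  Ratio = 0.29 / 0.83 = 0.3494
  Reduction = (1 - 0.3494) * 100 = 65.1%

65.1%


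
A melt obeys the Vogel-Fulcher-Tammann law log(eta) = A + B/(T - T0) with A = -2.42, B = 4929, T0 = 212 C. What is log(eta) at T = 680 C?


VFT equation: log(eta) = A + B / (T - T0)
  T - T0 = 680 - 212 = 468
  B / (T - T0) = 4929 / 468 = 10.532
  log(eta) = -2.42 + 10.532 = 8.112

8.112


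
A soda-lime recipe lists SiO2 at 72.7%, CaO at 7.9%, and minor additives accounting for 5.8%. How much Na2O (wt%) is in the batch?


Pieces sum to 100%:
  Na2O = 100 - (SiO2 + CaO + others)
  Na2O = 100 - (72.7 + 7.9 + 5.8) = 13.6%

13.6%


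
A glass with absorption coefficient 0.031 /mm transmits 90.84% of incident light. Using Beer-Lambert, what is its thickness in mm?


Rearrange T = exp(-alpha * thickness):
  thickness = -ln(T) / alpha
  T = 90.84/100 = 0.9084
  ln(T) = -0.09607
  -ln(T) = 0.09607
  thickness = 0.09607 / 0.031 = 3.1 mm

3.1 mm


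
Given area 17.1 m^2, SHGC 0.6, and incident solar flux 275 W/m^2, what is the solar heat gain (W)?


Solar heat gain: Q = Area * SHGC * Irradiance
  Q = 17.1 * 0.6 * 275 = 2821.5 W

2821.5 W


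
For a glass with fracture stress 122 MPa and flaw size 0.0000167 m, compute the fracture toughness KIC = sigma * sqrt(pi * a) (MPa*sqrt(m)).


Fracture toughness: KIC = sigma * sqrt(pi * a)
  pi * a = pi * 0.0000167 = 0.000052465
  sqrt(pi * a) = 0.007243
  KIC = 122 * 0.007243 = 0.884 MPa*sqrt(m)

0.884 MPa*sqrt(m)


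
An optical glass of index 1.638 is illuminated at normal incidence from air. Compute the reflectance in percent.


Fresnel reflectance at normal incidence:
  R = ((n - 1)/(n + 1))^2
  (n - 1)/(n + 1) = (1.638 - 1)/(1.638 + 1) = 0.24185
  R = 0.24185^2 = 0.0584914
  R(%) = 0.0584914 * 100 = 5.849%

5.849%


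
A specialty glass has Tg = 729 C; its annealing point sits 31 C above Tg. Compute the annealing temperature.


The annealing temperature is Tg plus the offset:
  T_anneal = 729 + 31 = 760 C

760 C


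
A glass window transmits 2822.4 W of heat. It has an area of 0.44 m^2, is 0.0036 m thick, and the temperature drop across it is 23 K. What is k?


Fourier's law rearranged: k = Q * t / (A * dT)
  Numerator = 2822.4 * 0.0036 = 10.16064
  Denominator = 0.44 * 23 = 10.12
  k = 10.16064 / 10.12 = 1.004 W/mK

1.004 W/mK


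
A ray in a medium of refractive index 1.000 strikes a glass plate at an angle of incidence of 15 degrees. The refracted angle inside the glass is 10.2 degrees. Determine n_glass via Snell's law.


Apply Snell's law: n1 * sin(theta1) = n2 * sin(theta2)
  n2 = n1 * sin(theta1) / sin(theta2)
  sin(15) = 0.258819
  sin(10.2) = 0.177085
  n2 = 1.000 * 0.258819 / 0.177085 = 1.4616

1.4616


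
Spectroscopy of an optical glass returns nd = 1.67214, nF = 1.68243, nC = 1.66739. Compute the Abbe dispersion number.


Abbe number formula: Vd = (nd - 1) / (nF - nC)
  nd - 1 = 1.67214 - 1 = 0.67214
  nF - nC = 1.68243 - 1.66739 = 0.01504
  Vd = 0.67214 / 0.01504 = 44.69

44.69


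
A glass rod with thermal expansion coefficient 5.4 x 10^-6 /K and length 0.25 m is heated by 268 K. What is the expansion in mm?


Thermal expansion formula: dL = alpha * L0 * dT
  dL = (5.4 x 10^-6) * 0.25 * 268 = 0.0003618 m
Convert to mm: 0.0003618 * 1000 = 0.3618 mm

0.3618 mm


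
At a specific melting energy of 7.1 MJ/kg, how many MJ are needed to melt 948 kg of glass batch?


Total energy = mass * specific energy
  E = 948 * 7.1 = 6730.8 MJ

6730.8 MJ


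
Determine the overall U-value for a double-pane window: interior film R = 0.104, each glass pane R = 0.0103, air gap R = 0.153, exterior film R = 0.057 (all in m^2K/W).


Total thermal resistance (series):
  R_total = R_in + R_glass + R_air + R_glass + R_out
  R_total = 0.104 + 0.0103 + 0.153 + 0.0103 + 0.057 = 0.3346 m^2K/W
U-value = 1 / R_total = 1 / 0.3346 = 2.989 W/m^2K

2.989 W/m^2K


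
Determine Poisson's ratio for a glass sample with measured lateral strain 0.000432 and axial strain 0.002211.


Poisson's ratio: nu = lateral strain / axial strain
  nu = 0.000432 / 0.002211 = 0.1954

0.1954


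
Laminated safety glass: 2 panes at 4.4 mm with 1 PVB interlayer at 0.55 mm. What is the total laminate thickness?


Total thickness = glass contribution + PVB contribution
  Glass: 2 * 4.4 = 8.8 mm
  PVB: 1 * 0.55 = 0.55 mm
  Total = 8.8 + 0.55 = 9.35 mm

9.35 mm


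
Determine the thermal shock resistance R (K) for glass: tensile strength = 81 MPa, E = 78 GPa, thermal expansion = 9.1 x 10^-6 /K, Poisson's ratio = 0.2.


Thermal shock resistance: R = sigma * (1 - nu) / (E * alpha)
  Numerator = 81 * (1 - 0.2) = 64.8
  Denominator = 78 * 1000 * (9.1 x 10^-6) = 0.7098
  R = 64.8 / 0.7098 = 91.3 K

91.3 K


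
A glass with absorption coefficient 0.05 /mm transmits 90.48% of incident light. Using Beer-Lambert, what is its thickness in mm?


Rearrange T = exp(-alpha * thickness):
  thickness = -ln(T) / alpha
  T = 90.48/100 = 0.9048
  ln(T) = -0.10004
  -ln(T) = 0.10004
  thickness = 0.10004 / 0.05 = 2.0 mm

2.0 mm


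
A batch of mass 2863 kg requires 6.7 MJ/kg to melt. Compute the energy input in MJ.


Total energy = mass * specific energy
  E = 2863 * 6.7 = 19182.1 MJ

19182.1 MJ


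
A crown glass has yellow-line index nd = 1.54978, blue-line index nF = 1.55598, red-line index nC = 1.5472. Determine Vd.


Abbe number formula: Vd = (nd - 1) / (nF - nC)
  nd - 1 = 1.54978 - 1 = 0.54978
  nF - nC = 1.55598 - 1.5472 = 0.00878
  Vd = 0.54978 / 0.00878 = 62.62

62.62


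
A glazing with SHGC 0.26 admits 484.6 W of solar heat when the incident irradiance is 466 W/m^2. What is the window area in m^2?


Rearrange Q = Area * SHGC * Irradiance:
  Area = Q / (SHGC * Irradiance)
  Area = 484.6 / (0.26 * 466) = 4.0 m^2

4.0 m^2


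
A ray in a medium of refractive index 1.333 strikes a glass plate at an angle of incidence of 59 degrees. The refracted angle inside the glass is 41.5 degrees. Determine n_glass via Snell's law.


Apply Snell's law: n1 * sin(theta1) = n2 * sin(theta2)
  n2 = n1 * sin(theta1) / sin(theta2)
  sin(59) = 0.857167
  sin(41.5) = 0.66262
  n2 = 1.333 * 0.857167 / 0.66262 = 1.7244

1.7244


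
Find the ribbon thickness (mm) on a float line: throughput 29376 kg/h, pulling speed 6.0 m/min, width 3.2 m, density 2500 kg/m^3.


Ribbon cross-section from mass balance:
  Volume rate = throughput / density = 29376 / 2500 = 11.7504 m^3/h
  thickness = volume rate / (speed * 60 * width), i.e.
  thickness = throughput / (60 * speed * width * density) * 1000
  thickness = 29376 / (60 * 6.0 * 3.2 * 2500) * 1000 = 10.2 mm

10.2 mm


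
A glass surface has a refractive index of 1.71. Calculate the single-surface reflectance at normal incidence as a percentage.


Fresnel reflectance at normal incidence:
  R = ((n - 1)/(n + 1))^2
  (n - 1)/(n + 1) = (1.71 - 1)/(1.71 + 1) = 0.261993
  R = 0.261993^2 = 0.0686403
  R(%) = 0.0686403 * 100 = 6.864%

6.864%


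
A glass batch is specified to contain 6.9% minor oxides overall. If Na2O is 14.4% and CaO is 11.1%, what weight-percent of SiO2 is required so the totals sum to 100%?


Known pieces sum to 100%:
  SiO2 = 100 - (others + Na2O + CaO)
  SiO2 = 100 - (6.9 + 14.4 + 11.1) = 67.6%

67.6%


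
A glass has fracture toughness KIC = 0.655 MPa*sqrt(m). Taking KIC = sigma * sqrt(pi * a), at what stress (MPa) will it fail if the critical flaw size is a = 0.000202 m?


Rearrange KIC = sigma * sqrt(pi * a):
  sigma = KIC / sqrt(pi * a)
  sqrt(pi * 0.000202) = 0.025191
  sigma = 0.655 / 0.025191 = 26.0 MPa

26.0 MPa


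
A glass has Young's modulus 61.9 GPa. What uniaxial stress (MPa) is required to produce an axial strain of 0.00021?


Rearrange E = sigma / epsilon:
  sigma = E * epsilon
  E (MPa) = 61.9 * 1000 = 61900
  sigma = 61900 * 0.00021 = 13.0 MPa

13.0 MPa


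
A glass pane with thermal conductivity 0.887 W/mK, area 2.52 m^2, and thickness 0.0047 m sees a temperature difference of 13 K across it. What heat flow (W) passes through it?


Fourier's law: Q = k * A * dT / t
  Q = 0.887 * 2.52 * 13 / 0.0047
  Q = 29.05812 / 0.0047 = 6182.6 W

6182.6 W


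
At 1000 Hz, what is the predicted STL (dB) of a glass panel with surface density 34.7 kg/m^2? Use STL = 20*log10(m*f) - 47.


Mass law: STL = 20 * log10(m * f) - 47
  m * f = 34.7 * 1000 = 34700
  log10(34700) = 4.54033
  STL = 20 * 4.54033 - 47 = 90.8066 - 47 = 43.8 dB

43.8 dB


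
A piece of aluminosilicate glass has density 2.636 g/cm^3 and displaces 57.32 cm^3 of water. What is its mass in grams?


Rearrange rho = m / V:
  m = rho * V
  m = 2.636 * 57.32 = 151.096 g

151.096 g


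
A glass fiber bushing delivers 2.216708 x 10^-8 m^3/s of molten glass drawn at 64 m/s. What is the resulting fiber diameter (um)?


Cross-sectional area from continuity:
  A = Q / v = 2.216708 x 10^-8 / 64 = 3.463606 x 10^-10 m^2
Diameter from circular cross-section:
  d = sqrt(4A / pi) * 10^6 (m -> um)
  d = sqrt(4 * 3.463606 x 10^-10 / pi) * 10^6 = 21.0 um

21.0 um


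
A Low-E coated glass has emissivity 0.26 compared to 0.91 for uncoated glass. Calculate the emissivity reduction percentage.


Percentage reduction = (1 - coated/uncoated) * 100
  Ratio = 0.26 / 0.91 = 0.2857
  Reduction = (1 - 0.2857) * 100 = 71.4%

71.4%


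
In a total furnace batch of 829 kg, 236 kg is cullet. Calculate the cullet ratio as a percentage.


Cullet ratio = (cullet mass / total batch mass) * 100
  Ratio = 236 / 829 * 100 = 28.47%

28.47%


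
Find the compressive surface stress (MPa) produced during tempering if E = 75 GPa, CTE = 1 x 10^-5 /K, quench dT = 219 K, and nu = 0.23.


Tempering stress: sigma = E * alpha * dT / (1 - nu)
  E (MPa) = 75 * 1000 = 75000
  Numerator = 75000 * (1 x 10^-5) * 219 = 164.25
  Denominator = 1 - 0.23 = 0.77
  sigma = 164.25 / 0.77 = 213.3 MPa

213.3 MPa


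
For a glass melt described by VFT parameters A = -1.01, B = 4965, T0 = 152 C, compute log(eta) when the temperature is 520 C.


VFT equation: log(eta) = A + B / (T - T0)
  T - T0 = 520 - 152 = 368
  B / (T - T0) = 4965 / 368 = 13.492
  log(eta) = -1.01 + 13.492 = 12.482

12.482


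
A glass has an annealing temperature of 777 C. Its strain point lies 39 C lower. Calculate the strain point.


Strain point = annealing point - difference:
  T_strain = 777 - 39 = 738 C

738 C


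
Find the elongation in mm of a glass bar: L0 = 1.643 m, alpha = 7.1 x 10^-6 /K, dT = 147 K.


Thermal expansion formula: dL = alpha * L0 * dT
  dL = (7.1 x 10^-6) * 1.643 * 147 = 0.0017148 m
Convert to mm: 0.0017148 * 1000 = 1.7148 mm

1.7148 mm


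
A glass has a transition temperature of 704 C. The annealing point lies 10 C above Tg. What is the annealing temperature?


The annealing temperature is Tg plus the offset:
  T_anneal = 704 + 10 = 714 C

714 C


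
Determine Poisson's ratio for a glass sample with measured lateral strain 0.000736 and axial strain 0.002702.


Poisson's ratio: nu = lateral strain / axial strain
  nu = 0.000736 / 0.002702 = 0.2724

0.2724


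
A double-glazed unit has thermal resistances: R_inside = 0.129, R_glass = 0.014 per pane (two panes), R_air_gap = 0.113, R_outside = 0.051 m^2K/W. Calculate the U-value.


Total thermal resistance (series):
  R_total = R_in + R_glass + R_air + R_glass + R_out
  R_total = 0.129 + 0.014 + 0.113 + 0.014 + 0.051 = 0.321 m^2K/W
U-value = 1 / R_total = 1 / 0.321 = 3.115 W/m^2K

3.115 W/m^2K


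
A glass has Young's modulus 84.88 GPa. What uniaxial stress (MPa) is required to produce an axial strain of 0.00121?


Rearrange E = sigma / epsilon:
  sigma = E * epsilon
  E (MPa) = 84.88 * 1000 = 84880
  sigma = 84880 * 0.00121 = 102.7 MPa

102.7 MPa


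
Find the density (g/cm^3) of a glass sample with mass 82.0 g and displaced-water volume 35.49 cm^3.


Use the definition of density:
  rho = mass / volume
  rho = 82.0 / 35.49 = 2.311 g/cm^3

2.311 g/cm^3


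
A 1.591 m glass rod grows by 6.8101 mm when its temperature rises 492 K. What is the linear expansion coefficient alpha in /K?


Rearrange dL = alpha * L0 * dT for alpha:
  alpha = dL / (L0 * dT)
  alpha = (6.8101 / 1000) / (1.591 * 492) = 0.0000087 /K = 8.7 x 10^-6 /K

8.7 x 10^-6 /K


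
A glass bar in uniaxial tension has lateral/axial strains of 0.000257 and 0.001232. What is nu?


Poisson's ratio: nu = lateral strain / axial strain
  nu = 0.000257 / 0.001232 = 0.2086

0.2086


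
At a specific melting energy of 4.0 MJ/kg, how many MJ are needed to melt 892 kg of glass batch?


Total energy = mass * specific energy
  E = 892 * 4.0 = 3568 MJ

3568 MJ


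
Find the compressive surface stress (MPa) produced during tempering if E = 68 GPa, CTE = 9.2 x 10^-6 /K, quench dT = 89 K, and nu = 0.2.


Tempering stress: sigma = E * alpha * dT / (1 - nu)
  E (MPa) = 68 * 1000 = 68000
  Numerator = 68000 * (9.2 x 10^-6) * 89 = 55.6784
  Denominator = 1 - 0.2 = 0.8
  sigma = 55.6784 / 0.8 = 69.6 MPa

69.6 MPa


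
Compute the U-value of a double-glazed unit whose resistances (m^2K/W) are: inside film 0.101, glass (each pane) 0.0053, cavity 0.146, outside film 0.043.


Total thermal resistance (series):
  R_total = R_in + R_glass + R_air + R_glass + R_out
  R_total = 0.101 + 0.0053 + 0.146 + 0.0053 + 0.043 = 0.3006 m^2K/W
U-value = 1 / R_total = 1 / 0.3006 = 3.327 W/m^2K

3.327 W/m^2K


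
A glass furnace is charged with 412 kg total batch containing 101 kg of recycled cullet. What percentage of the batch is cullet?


Cullet ratio = (cullet mass / total batch mass) * 100
  Ratio = 101 / 412 * 100 = 24.51%

24.51%


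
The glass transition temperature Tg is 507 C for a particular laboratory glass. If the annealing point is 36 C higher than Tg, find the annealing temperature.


The annealing temperature is Tg plus the offset:
  T_anneal = 507 + 36 = 543 C

543 C


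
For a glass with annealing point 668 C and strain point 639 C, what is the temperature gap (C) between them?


Gap = T_anneal - T_strain:
  gap = 668 - 639 = 29 C

29 C


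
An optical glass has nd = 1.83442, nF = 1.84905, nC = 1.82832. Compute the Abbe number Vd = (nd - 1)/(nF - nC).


Abbe number formula: Vd = (nd - 1) / (nF - nC)
  nd - 1 = 1.83442 - 1 = 0.83442
  nF - nC = 1.84905 - 1.82832 = 0.02073
  Vd = 0.83442 / 0.02073 = 40.25

40.25


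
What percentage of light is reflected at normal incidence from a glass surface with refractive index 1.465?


Fresnel reflectance at normal incidence:
  R = ((n - 1)/(n + 1))^2
  (n - 1)/(n + 1) = (1.465 - 1)/(1.465 + 1) = 0.188641
  R = 0.188641^2 = 0.0355854
  R(%) = 0.0355854 * 100 = 3.559%

3.559%


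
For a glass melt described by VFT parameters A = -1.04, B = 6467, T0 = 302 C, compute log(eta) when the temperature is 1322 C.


VFT equation: log(eta) = A + B / (T - T0)
  T - T0 = 1322 - 302 = 1020
  B / (T - T0) = 6467 / 1020 = 6.34
  log(eta) = -1.04 + 6.34 = 5.3

5.3


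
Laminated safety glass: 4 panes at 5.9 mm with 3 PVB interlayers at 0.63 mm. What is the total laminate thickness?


Total thickness = glass contribution + PVB contribution
  Glass: 4 * 5.9 = 23.6 mm
  PVB: 3 * 0.63 = 1.89 mm
  Total = 23.6 + 1.89 = 25.49 mm

25.49 mm


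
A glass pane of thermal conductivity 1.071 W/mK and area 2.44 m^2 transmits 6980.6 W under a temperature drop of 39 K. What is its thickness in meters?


Fourier's law: t = k * A * dT / Q
  t = 1.071 * 2.44 * 39 / 6980.6
  t = 101.91636 / 6980.6 = 0.0146 m

0.0146 m


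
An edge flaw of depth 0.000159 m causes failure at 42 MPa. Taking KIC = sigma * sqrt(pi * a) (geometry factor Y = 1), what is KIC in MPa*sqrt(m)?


Fracture toughness: KIC = sigma * sqrt(pi * a)
  pi * a = pi * 0.000159 = 0.000499513
  sqrt(pi * a) = 0.02235
  KIC = 42 * 0.02235 = 0.939 MPa*sqrt(m)

0.939 MPa*sqrt(m)


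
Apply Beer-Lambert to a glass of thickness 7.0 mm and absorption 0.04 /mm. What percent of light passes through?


Beer-Lambert law: T = exp(-alpha * thickness)
  exponent = -0.04 * 7.0 = -0.28
  T = exp(-0.28) = 0.7558
  Percentage = 0.7558 * 100 = 75.58%

75.58%


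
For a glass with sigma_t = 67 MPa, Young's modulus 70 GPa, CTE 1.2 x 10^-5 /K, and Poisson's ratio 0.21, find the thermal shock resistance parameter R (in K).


Thermal shock resistance: R = sigma * (1 - nu) / (E * alpha)
  Numerator = 67 * (1 - 0.21) = 52.93
  Denominator = 70 * 1000 * (1.2 x 10^-5) = 0.84
  R = 52.93 / 0.84 = 63.0 K

63.0 K


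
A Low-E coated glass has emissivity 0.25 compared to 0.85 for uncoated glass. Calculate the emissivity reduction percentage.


Percentage reduction = (1 - coated/uncoated) * 100
  Ratio = 0.25 / 0.85 = 0.2941
  Reduction = (1 - 0.2941) * 100 = 70.6%

70.6%


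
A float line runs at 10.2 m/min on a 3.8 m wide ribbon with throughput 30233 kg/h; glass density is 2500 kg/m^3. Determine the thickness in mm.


Ribbon cross-section from mass balance:
  Volume rate = throughput / density = 30233 / 2500 = 12.0932 m^3/h
  thickness = volume rate / (speed * 60 * width), i.e.
  thickness = throughput / (60 * speed * width * density) * 1000
  thickness = 30233 / (60 * 10.2 * 3.8 * 2500) * 1000 = 5.2 mm

5.2 mm


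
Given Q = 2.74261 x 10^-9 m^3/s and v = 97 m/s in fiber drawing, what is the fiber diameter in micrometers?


Cross-sectional area from continuity:
  A = Q / v = 2.74261 x 10^-9 / 97 = 2.827433 x 10^-11 m^2
Diameter from circular cross-section:
  d = sqrt(4A / pi) * 10^6 (m -> um)
  d = sqrt(4 * 2.827433 x 10^-11 / pi) * 10^6 = 6.0 um

6.0 um


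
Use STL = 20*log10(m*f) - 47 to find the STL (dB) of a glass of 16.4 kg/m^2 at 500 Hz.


Mass law: STL = 20 * log10(m * f) - 47
  m * f = 16.4 * 500 = 8200
  log10(8200) = 3.91381
  STL = 20 * 3.91381 - 47 = 78.2762 - 47 = 31.3 dB

31.3 dB


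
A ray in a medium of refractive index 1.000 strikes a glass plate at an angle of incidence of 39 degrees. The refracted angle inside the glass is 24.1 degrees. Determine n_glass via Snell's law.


Apply Snell's law: n1 * sin(theta1) = n2 * sin(theta2)
  n2 = n1 * sin(theta1) / sin(theta2)
  sin(39) = 0.62932
  sin(24.1) = 0.40833
  n2 = 1.000 * 0.62932 / 0.40833 = 1.5412

1.5412


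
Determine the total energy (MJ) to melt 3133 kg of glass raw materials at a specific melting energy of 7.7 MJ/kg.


Total energy = mass * specific energy
  E = 3133 * 7.7 = 24124.1 MJ

24124.1 MJ


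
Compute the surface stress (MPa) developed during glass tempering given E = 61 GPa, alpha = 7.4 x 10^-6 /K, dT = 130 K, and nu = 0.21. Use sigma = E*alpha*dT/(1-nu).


Tempering stress: sigma = E * alpha * dT / (1 - nu)
  E (MPa) = 61 * 1000 = 61000
  Numerator = 61000 * (7.4 x 10^-6) * 130 = 58.682
  Denominator = 1 - 0.21 = 0.79
  sigma = 58.682 / 0.79 = 74.3 MPa

74.3 MPa


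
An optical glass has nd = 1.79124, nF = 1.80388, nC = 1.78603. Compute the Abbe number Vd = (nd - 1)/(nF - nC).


Abbe number formula: Vd = (nd - 1) / (nF - nC)
  nd - 1 = 1.79124 - 1 = 0.79124
  nF - nC = 1.80388 - 1.78603 = 0.01785
  Vd = 0.79124 / 0.01785 = 44.33

44.33


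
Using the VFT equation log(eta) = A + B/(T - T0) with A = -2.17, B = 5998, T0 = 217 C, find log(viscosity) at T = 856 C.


VFT equation: log(eta) = A + B / (T - T0)
  T - T0 = 856 - 217 = 639
  B / (T - T0) = 5998 / 639 = 9.387
  log(eta) = -2.17 + 9.387 = 7.217

7.217


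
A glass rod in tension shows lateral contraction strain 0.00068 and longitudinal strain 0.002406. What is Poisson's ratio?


Poisson's ratio: nu = lateral strain / axial strain
  nu = 0.00068 / 0.002406 = 0.2826

0.2826


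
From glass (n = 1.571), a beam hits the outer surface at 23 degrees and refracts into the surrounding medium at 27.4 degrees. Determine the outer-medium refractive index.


Apply Snell's law: n1 * sin(theta1) = n2 * sin(theta2)
  n2 = n1 * sin(theta1) / sin(theta2)
  sin(23) = 0.390731
  sin(27.4) = 0.4602
  n2 = 1.571 * 0.390731 / 0.4602 = 1.3339

1.3339


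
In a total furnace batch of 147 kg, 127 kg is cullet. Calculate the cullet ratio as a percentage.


Cullet ratio = (cullet mass / total batch mass) * 100
  Ratio = 127 / 147 * 100 = 86.39%

86.39%


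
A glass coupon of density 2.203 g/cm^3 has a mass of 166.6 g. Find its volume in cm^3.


Rearrange rho = m / V:
  V = m / rho
  V = 166.6 / 2.203 = 75.624 cm^3

75.624 cm^3


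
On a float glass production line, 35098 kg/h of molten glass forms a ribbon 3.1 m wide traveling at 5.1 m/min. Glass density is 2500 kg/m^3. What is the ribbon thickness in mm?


Ribbon cross-section from mass balance:
  Volume rate = throughput / density = 35098 / 2500 = 14.0392 m^3/h
  thickness = volume rate / (speed * 60 * width), i.e.
  thickness = throughput / (60 * speed * width * density) * 1000
  thickness = 35098 / (60 * 5.1 * 3.1 * 2500) * 1000 = 14.8 mm

14.8 mm


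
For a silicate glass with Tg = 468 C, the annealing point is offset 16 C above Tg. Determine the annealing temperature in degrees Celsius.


The annealing temperature is Tg plus the offset:
  T_anneal = 468 + 16 = 484 C

484 C


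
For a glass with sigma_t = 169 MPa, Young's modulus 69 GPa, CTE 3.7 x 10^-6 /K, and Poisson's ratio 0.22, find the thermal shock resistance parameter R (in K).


Thermal shock resistance: R = sigma * (1 - nu) / (E * alpha)
  Numerator = 169 * (1 - 0.22) = 131.82
  Denominator = 69 * 1000 * (3.7 x 10^-6) = 0.2553
  R = 131.82 / 0.2553 = 516.3 K

516.3 K


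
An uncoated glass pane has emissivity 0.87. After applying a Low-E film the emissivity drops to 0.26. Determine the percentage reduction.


Percentage reduction = (1 - coated/uncoated) * 100
  Ratio = 0.26 / 0.87 = 0.2989
  Reduction = (1 - 0.2989) * 100 = 70.1%

70.1%


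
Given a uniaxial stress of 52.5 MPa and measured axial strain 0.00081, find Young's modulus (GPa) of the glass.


Young's modulus: E = stress / strain
  E = 52.5 MPa / 0.00081 = 64814.81 MPa
Convert to GPa: 64814.81 / 1000 = 64.81 GPa

64.81 GPa


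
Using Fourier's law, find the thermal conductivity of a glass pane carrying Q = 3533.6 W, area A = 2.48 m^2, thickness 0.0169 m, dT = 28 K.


Fourier's law rearranged: k = Q * t / (A * dT)
  Numerator = 3533.6 * 0.0169 = 59.71784
  Denominator = 2.48 * 28 = 69.44
  k = 59.71784 / 69.44 = 0.86 W/mK

0.86 W/mK


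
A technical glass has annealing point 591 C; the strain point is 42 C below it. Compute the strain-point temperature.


Strain point = annealing point - difference:
  T_strain = 591 - 42 = 549 C

549 C


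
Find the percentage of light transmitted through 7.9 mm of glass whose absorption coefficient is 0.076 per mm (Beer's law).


Beer-Lambert law: T = exp(-alpha * thickness)
  exponent = -0.076 * 7.9 = -0.6004
  T = exp(-0.6004) = 0.5486
  Percentage = 0.5486 * 100 = 54.86%

54.86%


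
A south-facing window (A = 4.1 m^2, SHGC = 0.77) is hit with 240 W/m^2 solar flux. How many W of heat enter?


Solar heat gain: Q = Area * SHGC * Irradiance
  Q = 4.1 * 0.77 * 240 = 757.7 W

757.7 W


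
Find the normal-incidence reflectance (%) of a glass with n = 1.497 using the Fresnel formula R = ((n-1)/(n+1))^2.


Fresnel reflectance at normal incidence:
  R = ((n - 1)/(n + 1))^2
  (n - 1)/(n + 1) = (1.497 - 1)/(1.497 + 1) = 0.199039
  R = 0.199039^2 = 0.0396165
  R(%) = 0.0396165 * 100 = 3.962%

3.962%


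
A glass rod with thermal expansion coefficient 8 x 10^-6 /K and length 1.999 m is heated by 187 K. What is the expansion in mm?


Thermal expansion formula: dL = alpha * L0 * dT
  dL = (8 x 10^-6) * 1.999 * 187 = 0.0029905 m
Convert to mm: 0.0029905 * 1000 = 2.9905 mm

2.9905 mm


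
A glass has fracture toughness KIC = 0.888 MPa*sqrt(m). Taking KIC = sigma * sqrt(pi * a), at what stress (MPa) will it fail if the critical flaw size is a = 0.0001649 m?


Rearrange KIC = sigma * sqrt(pi * a):
  sigma = KIC / sqrt(pi * a)
  sqrt(pi * 0.0001649) = 0.022761
  sigma = 0.888 / 0.022761 = 39.01 MPa

39.01 MPa


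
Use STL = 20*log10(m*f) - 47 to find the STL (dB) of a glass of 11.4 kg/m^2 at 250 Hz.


Mass law: STL = 20 * log10(m * f) - 47
  m * f = 11.4 * 250 = 2850
  log10(2850) = 3.45484
  STL = 20 * 3.45484 - 47 = 69.0968 - 47 = 22.1 dB

22.1 dB


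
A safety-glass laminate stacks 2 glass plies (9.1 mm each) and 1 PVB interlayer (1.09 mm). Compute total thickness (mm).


Total thickness = glass contribution + PVB contribution
  Glass: 2 * 9.1 = 18.2 mm
  PVB: 1 * 1.09 = 1.09 mm
  Total = 18.2 + 1.09 = 19.29 mm

19.29 mm


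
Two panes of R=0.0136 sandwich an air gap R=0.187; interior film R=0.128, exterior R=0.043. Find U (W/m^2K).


Total thermal resistance (series):
  R_total = R_in + R_glass + R_air + R_glass + R_out
  R_total = 0.128 + 0.0136 + 0.187 + 0.0136 + 0.043 = 0.3852 m^2K/W
U-value = 1 / R_total = 1 / 0.3852 = 2.596 W/m^2K

2.596 W/m^2K
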